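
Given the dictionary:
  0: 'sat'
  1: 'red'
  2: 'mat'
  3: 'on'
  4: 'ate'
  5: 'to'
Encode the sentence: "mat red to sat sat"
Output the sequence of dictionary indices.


Look up each word in the dictionary:
  'mat' -> 2
  'red' -> 1
  'to' -> 5
  'sat' -> 0
  'sat' -> 0

Encoded: [2, 1, 5, 0, 0]


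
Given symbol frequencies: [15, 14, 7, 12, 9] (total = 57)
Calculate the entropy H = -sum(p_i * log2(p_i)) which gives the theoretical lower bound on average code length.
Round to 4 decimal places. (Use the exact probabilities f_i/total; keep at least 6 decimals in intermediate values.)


Per-symbol terms -p_i * log2(p_i) with p_i = f_i/57:
  p = 15/57 = 0.263158: log2(p) = -1.925999, -p*log2(p) = 0.506842
  p = 14/57 = 0.245614: log2(p) = -2.025535, -p*log2(p) = 0.497500
  p = 7/57 = 0.122807: log2(p) = -3.025535, -p*log2(p) = 0.371557
  p = 12/57 = 0.210526: log2(p) = -2.247928, -p*log2(p) = 0.473248
  p = 9/57 = 0.157895: log2(p) = -2.662965, -p*log2(p) = 0.420468
H = 0.506842 + 0.497500 + 0.371557 + 0.473248 + 0.420468 = 2.269615

H = 2.2696 bits/symbol


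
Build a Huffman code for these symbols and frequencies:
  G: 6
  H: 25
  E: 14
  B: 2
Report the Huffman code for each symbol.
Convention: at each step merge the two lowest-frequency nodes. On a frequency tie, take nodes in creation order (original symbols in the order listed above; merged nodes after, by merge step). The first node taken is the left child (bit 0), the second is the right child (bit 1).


Huffman tree construction:
Step 1: Merge B(2) + G(6) = 8
Step 2: Merge (B+G)(8) + E(14) = 22
Step 3: Merge ((B+G)+E)(22) + H(25) = 47
Read each symbol's code off the tree from the root (left child = 0, right child = 1).

Codes:
  G: 001 (length 3)
  H: 1 (length 1)
  E: 01 (length 2)
  B: 000 (length 3)
Average code length: 77/47 = 1.6383 bits/symbol


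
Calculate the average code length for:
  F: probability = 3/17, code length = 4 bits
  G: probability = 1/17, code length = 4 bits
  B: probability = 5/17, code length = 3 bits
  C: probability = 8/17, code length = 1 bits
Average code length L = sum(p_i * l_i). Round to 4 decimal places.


Weighted contributions p_i * l_i:
  F: (3/17) * 4 = 12/17
  G: (1/17) * 4 = 4/17
  B: (5/17) * 3 = 15/17
  C: (8/17) * 1 = 8/17
Sum = (12 + 4 + 15 + 8)/17 = 39/17

L = 39/17 = 2.2941 bits/symbol


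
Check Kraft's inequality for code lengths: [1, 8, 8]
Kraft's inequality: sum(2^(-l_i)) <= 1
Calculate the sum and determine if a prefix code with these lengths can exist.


Sum = 2^(-1) + 2^(-8) + 2^(-8)
    = 0.5 + 0.00390625 + 0.00390625
    = 130/256 = 0.5078125
Since 0.5078125 <= 1, Kraft's inequality IS satisfied.
A prefix code with these lengths CAN exist.

Kraft sum = 0.5078125. Satisfied.


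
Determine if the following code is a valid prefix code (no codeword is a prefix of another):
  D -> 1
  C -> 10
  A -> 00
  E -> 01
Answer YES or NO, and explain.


Checking each pair (does one codeword prefix another?):
  D='1' vs C='10': prefix -- VIOLATION

NO -- this is NOT a valid prefix code. D (1) is a prefix of C (10).


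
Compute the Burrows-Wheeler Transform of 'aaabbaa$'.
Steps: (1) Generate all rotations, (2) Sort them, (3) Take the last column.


Rotations (sorted):
  0: $aaabbaa -> last char: a
  1: a$aaabba -> last char: a
  2: aa$aaabb -> last char: b
  3: aaabbaa$ -> last char: $
  4: aabbaa$a -> last char: a
  5: abbaa$aa -> last char: a
  6: baa$aaab -> last char: b
  7: bbaa$aaa -> last char: a


BWT = aab$aaba


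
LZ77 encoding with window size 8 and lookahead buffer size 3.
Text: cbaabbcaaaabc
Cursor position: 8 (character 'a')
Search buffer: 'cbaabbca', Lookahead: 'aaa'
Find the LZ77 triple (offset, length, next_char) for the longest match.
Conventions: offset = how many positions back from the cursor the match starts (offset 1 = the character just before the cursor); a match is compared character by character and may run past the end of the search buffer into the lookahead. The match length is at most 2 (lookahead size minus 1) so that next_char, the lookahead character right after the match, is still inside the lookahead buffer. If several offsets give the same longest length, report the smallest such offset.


Try each offset into the search buffer:
  offset=1 (pos 7, char 'a'): match length 2
  offset=2 (pos 6, char 'c'): match length 0
  offset=3 (pos 5, char 'b'): match length 0
  offset=4 (pos 4, char 'b'): match length 0
  offset=5 (pos 3, char 'a'): match length 1
  offset=6 (pos 2, char 'a'): match length 2
  offset=7 (pos 1, char 'b'): match length 0
  offset=8 (pos 0, char 'c'): match length 0
Longest match has length 2, found at offsets 1, 6; take the smallest, offset 1.
next_char = character at position 8 + 2 = 10 -> 'a'

Best match: offset=1, length=2 (matching 'aa' starting at position 7)
LZ77 triple: (1, 2, 'a')


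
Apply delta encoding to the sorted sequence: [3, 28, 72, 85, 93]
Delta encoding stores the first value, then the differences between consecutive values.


First value: 3
Deltas:
  28 - 3 = 25
  72 - 28 = 44
  85 - 72 = 13
  93 - 85 = 8


Delta encoded: [3, 25, 44, 13, 8]


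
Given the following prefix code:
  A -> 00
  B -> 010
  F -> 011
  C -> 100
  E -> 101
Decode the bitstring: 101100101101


Decoding step by step:
Bits 101 -> E
Bits 100 -> C
Bits 101 -> E
Bits 101 -> E


Decoded message: ECEE


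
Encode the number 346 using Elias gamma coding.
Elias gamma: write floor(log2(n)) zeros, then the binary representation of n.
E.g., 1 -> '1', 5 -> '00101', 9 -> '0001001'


num_bits = floor(log2(346)) + 1 = 9
leading_zeros = num_bits - 1 = 8
binary(346) = 101011010

Elias gamma(346) = '00000000' + '101011010' = 00000000101011010 (17 bits)


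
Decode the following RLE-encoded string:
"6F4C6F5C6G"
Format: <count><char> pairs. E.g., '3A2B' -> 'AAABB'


Expanding each <count><char> pair:
  6F -> 'FFFFFF'
  4C -> 'CCCC'
  6F -> 'FFFFFF'
  5C -> 'CCCCC'
  6G -> 'GGGGGG'

Decoded = FFFFFFCCCCFFFFFFCCCCCGGGGGG


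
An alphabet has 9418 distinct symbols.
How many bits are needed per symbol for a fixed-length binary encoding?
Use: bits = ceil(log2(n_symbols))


log2(9418) = 13.2012
Bracket: 2^13 = 8192 < 9418 <= 2^14 = 16384
So ceil(log2(9418)) = 14

bits = ceil(log2(9418)) = ceil(13.2012) = 14 bits


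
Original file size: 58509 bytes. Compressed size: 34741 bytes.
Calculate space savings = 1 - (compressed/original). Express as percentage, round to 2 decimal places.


ratio = compressed/original = 34741/58509 = 0.593772
savings = 1 - ratio = 1 - 0.593772 = 0.406228
as a percentage: 0.406228 * 100 = 40.62%

Space savings = 1 - 34741/58509 = 40.62%


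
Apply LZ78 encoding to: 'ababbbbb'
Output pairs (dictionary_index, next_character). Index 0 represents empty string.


LZ78 encoding steps:
Dictionary: {0: ''}
Step 1: w='' (idx 0), next='a' -> output (0, 'a'), add 'a' as idx 1
Step 2: w='' (idx 0), next='b' -> output (0, 'b'), add 'b' as idx 2
Step 3: w='a' (idx 1), next='b' -> output (1, 'b'), add 'ab' as idx 3
Step 4: w='b' (idx 2), next='b' -> output (2, 'b'), add 'bb' as idx 4
Step 5: w='bb' (idx 4), end of input -> output (4, '')


Encoded: [(0, 'a'), (0, 'b'), (1, 'b'), (2, 'b'), (4, '')]


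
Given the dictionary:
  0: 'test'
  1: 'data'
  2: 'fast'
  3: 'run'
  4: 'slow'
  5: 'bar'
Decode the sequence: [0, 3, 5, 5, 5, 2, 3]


Look up each index in the dictionary:
  0 -> 'test'
  3 -> 'run'
  5 -> 'bar'
  5 -> 'bar'
  5 -> 'bar'
  2 -> 'fast'
  3 -> 'run'

Decoded: "test run bar bar bar fast run"


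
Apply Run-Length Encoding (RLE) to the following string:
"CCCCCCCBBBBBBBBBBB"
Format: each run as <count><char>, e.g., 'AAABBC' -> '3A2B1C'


Scanning runs left to right:
  i=0: run of 'C' x 7 -> '7C'
  i=7: run of 'B' x 11 -> '11B'

RLE = 7C11B


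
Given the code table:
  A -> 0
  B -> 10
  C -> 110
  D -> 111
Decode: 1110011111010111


Decoding:
111 -> D
0 -> A
0 -> A
111 -> D
110 -> C
10 -> B
111 -> D


Result: DAADCBD


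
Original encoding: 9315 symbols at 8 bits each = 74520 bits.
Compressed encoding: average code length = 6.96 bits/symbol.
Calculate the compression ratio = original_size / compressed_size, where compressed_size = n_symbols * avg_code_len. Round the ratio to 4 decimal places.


original_size = n_symbols * orig_bits = 9315 * 8 = 74520 bits
compressed_size = n_symbols * avg_code_len = 9315 * 6.96 = 64832.4 bits
ratio = original_size / compressed_size = 74520 / 64832.4 = 1.1494

Compression ratio = 1.1494


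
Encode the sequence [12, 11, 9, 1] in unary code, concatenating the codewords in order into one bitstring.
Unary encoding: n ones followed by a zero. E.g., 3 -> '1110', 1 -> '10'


Encode each number as n ones followed by a terminating 0:
  12 -> 1111111111110 (13 bits)
  11 -> 111111111110 (12 bits)
  9 -> 1111111110 (10 bits)
  1 -> 10 (2 bits)
Total length = 13 + 12 + 10 + 2 = 37 bits.

Unary([12, 11, 9, 1]) = 1111111111110111111111110111111111010 (37 bits)


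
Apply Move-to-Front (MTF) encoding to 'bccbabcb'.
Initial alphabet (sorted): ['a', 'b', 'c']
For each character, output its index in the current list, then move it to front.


MTF encoding:
'b': index 1 in ['a', 'b', 'c'] -> ['b', 'a', 'c']
'c': index 2 in ['b', 'a', 'c'] -> ['c', 'b', 'a']
'c': index 0 in ['c', 'b', 'a'] -> ['c', 'b', 'a']
'b': index 1 in ['c', 'b', 'a'] -> ['b', 'c', 'a']
'a': index 2 in ['b', 'c', 'a'] -> ['a', 'b', 'c']
'b': index 1 in ['a', 'b', 'c'] -> ['b', 'a', 'c']
'c': index 2 in ['b', 'a', 'c'] -> ['c', 'b', 'a']
'b': index 1 in ['c', 'b', 'a'] -> ['b', 'c', 'a']


Output: [1, 2, 0, 1, 2, 1, 2, 1]


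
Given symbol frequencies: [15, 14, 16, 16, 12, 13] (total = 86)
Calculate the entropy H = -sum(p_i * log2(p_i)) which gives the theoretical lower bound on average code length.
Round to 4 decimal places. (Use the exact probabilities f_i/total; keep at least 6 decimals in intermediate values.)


Per-symbol terms -p_i * log2(p_i) with p_i = f_i/86:
  p = 15/86 = 0.174419: log2(p) = -2.519374, -p*log2(p) = 0.439426
  p = 14/86 = 0.162791: log2(p) = -2.618910, -p*log2(p) = 0.426334
  p = 16/86 = 0.186047: log2(p) = -2.426265, -p*log2(p) = 0.451398
  p = 16/86 = 0.186047: log2(p) = -2.426265, -p*log2(p) = 0.451398
  p = 12/86 = 0.139535: log2(p) = -2.841302, -p*log2(p) = 0.396461
  p = 13/86 = 0.151163: log2(p) = -2.725825, -p*log2(p) = 0.412043
H = 0.439426 + 0.426334 + 0.451398 + 0.451398 + 0.396461 + 0.412043 = 2.577060

H = 2.5771 bits/symbol


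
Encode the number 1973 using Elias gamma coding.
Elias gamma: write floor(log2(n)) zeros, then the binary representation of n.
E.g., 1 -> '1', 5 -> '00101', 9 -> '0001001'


num_bits = floor(log2(1973)) + 1 = 11
leading_zeros = num_bits - 1 = 10
binary(1973) = 11110110101

Elias gamma(1973) = '0000000000' + '11110110101' = 000000000011110110101 (21 bits)


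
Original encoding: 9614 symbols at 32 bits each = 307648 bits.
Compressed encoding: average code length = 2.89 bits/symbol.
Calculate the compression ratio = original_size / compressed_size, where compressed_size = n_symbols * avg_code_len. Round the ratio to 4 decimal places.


original_size = n_symbols * orig_bits = 9614 * 32 = 307648 bits
compressed_size = n_symbols * avg_code_len = 9614 * 2.89 = 27784.46 bits
ratio = original_size / compressed_size = 307648 / 27784.46 = 11.0727

Compression ratio = 11.0727


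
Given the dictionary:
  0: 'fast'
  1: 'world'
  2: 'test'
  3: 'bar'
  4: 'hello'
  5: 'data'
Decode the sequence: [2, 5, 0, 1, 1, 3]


Look up each index in the dictionary:
  2 -> 'test'
  5 -> 'data'
  0 -> 'fast'
  1 -> 'world'
  1 -> 'world'
  3 -> 'bar'

Decoded: "test data fast world world bar"


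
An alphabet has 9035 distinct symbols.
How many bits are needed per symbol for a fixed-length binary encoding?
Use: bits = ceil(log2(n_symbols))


log2(9035) = 13.1413
Bracket: 2^13 = 8192 < 9035 <= 2^14 = 16384
So ceil(log2(9035)) = 14

bits = ceil(log2(9035)) = ceil(13.1413) = 14 bits


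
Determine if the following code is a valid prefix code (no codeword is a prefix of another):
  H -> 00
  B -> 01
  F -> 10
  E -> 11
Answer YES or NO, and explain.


Checking each pair (does one codeword prefix another?):
  H='00' vs B='01': no prefix
  H='00' vs F='10': no prefix
  H='00' vs E='11': no prefix
  B='01' vs H='00': no prefix
  B='01' vs F='10': no prefix
  B='01' vs E='11': no prefix
  F='10' vs H='00': no prefix
  F='10' vs B='01': no prefix
  F='10' vs E='11': no prefix
  E='11' vs H='00': no prefix
  E='11' vs B='01': no prefix
  E='11' vs F='10': no prefix
No violation found over all pairs.

YES -- this is a valid prefix code. No codeword is a prefix of any other codeword.


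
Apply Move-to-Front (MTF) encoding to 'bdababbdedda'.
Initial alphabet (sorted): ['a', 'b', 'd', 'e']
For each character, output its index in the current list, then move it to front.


MTF encoding:
'b': index 1 in ['a', 'b', 'd', 'e'] -> ['b', 'a', 'd', 'e']
'd': index 2 in ['b', 'a', 'd', 'e'] -> ['d', 'b', 'a', 'e']
'a': index 2 in ['d', 'b', 'a', 'e'] -> ['a', 'd', 'b', 'e']
'b': index 2 in ['a', 'd', 'b', 'e'] -> ['b', 'a', 'd', 'e']
'a': index 1 in ['b', 'a', 'd', 'e'] -> ['a', 'b', 'd', 'e']
'b': index 1 in ['a', 'b', 'd', 'e'] -> ['b', 'a', 'd', 'e']
'b': index 0 in ['b', 'a', 'd', 'e'] -> ['b', 'a', 'd', 'e']
'd': index 2 in ['b', 'a', 'd', 'e'] -> ['d', 'b', 'a', 'e']
'e': index 3 in ['d', 'b', 'a', 'e'] -> ['e', 'd', 'b', 'a']
'd': index 1 in ['e', 'd', 'b', 'a'] -> ['d', 'e', 'b', 'a']
'd': index 0 in ['d', 'e', 'b', 'a'] -> ['d', 'e', 'b', 'a']
'a': index 3 in ['d', 'e', 'b', 'a'] -> ['a', 'd', 'e', 'b']


Output: [1, 2, 2, 2, 1, 1, 0, 2, 3, 1, 0, 3]


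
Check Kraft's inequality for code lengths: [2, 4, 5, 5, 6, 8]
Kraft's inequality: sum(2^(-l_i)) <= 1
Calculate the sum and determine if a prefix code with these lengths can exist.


Sum = 2^(-2) + 2^(-4) + 2^(-5) + 2^(-5) + 2^(-6) + 2^(-8)
    = 0.25 + 0.0625 + 0.03125 + 0.03125 + 0.015625 + 0.00390625
    = 101/256 = 0.39453125
Since 0.39453125 <= 1, Kraft's inequality IS satisfied.
A prefix code with these lengths CAN exist.

Kraft sum = 0.39453125. Satisfied.


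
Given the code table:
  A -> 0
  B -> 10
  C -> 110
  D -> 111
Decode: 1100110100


Decoding:
110 -> C
0 -> A
110 -> C
10 -> B
0 -> A


Result: CACBA


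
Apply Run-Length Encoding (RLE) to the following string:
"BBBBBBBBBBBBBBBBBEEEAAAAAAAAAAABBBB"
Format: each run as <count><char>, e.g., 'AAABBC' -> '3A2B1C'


Scanning runs left to right:
  i=0: run of 'B' x 17 -> '17B'
  i=17: run of 'E' x 3 -> '3E'
  i=20: run of 'A' x 11 -> '11A'
  i=31: run of 'B' x 4 -> '4B'

RLE = 17B3E11A4B


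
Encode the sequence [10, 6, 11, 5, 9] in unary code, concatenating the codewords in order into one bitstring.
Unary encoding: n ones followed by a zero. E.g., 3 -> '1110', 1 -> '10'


Encode each number as n ones followed by a terminating 0:
  10 -> 11111111110 (11 bits)
  6 -> 1111110 (7 bits)
  11 -> 111111111110 (12 bits)
  5 -> 111110 (6 bits)
  9 -> 1111111110 (10 bits)
Total length = 11 + 7 + 12 + 6 + 10 = 46 bits.

Unary([10, 6, 11, 5, 9]) = 1111111111011111101111111111101111101111111110 (46 bits)


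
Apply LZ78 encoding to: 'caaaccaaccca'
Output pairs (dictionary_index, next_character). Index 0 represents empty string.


LZ78 encoding steps:
Dictionary: {0: ''}
Step 1: w='' (idx 0), next='c' -> output (0, 'c'), add 'c' as idx 1
Step 2: w='' (idx 0), next='a' -> output (0, 'a'), add 'a' as idx 2
Step 3: w='a' (idx 2), next='a' -> output (2, 'a'), add 'aa' as idx 3
Step 4: w='c' (idx 1), next='c' -> output (1, 'c'), add 'cc' as idx 4
Step 5: w='aa' (idx 3), next='c' -> output (3, 'c'), add 'aac' as idx 5
Step 6: w='cc' (idx 4), next='a' -> output (4, 'a'), add 'cca' as idx 6


Encoded: [(0, 'c'), (0, 'a'), (2, 'a'), (1, 'c'), (3, 'c'), (4, 'a')]


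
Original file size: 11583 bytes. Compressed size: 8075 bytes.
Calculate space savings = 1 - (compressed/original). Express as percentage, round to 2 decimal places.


ratio = compressed/original = 8075/11583 = 0.697142
savings = 1 - ratio = 1 - 0.697142 = 0.302858
as a percentage: 0.302858 * 100 = 30.29%

Space savings = 1 - 8075/11583 = 30.29%


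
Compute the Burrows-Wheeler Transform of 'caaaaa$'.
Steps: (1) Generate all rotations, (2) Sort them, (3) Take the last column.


Rotations (sorted):
  0: $caaaaa -> last char: a
  1: a$caaaa -> last char: a
  2: aa$caaa -> last char: a
  3: aaa$caa -> last char: a
  4: aaaa$ca -> last char: a
  5: aaaaa$c -> last char: c
  6: caaaaa$ -> last char: $


BWT = aaaaac$


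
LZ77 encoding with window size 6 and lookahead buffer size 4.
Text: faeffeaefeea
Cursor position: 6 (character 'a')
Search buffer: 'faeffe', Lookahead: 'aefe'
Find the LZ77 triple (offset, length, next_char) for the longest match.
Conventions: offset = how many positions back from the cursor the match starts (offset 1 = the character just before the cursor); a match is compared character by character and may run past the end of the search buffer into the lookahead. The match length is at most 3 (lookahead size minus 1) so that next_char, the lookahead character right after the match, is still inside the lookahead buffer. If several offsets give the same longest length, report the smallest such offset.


Try each offset into the search buffer:
  offset=1 (pos 5, char 'e'): match length 0
  offset=2 (pos 4, char 'f'): match length 0
  offset=3 (pos 3, char 'f'): match length 0
  offset=4 (pos 2, char 'e'): match length 0
  offset=5 (pos 1, char 'a'): match length 3
  offset=6 (pos 0, char 'f'): match length 0
Longest match has length 3 at offset 5.
next_char = character at position 6 + 3 = 9 -> 'e'

Best match: offset=5, length=3 (matching 'aef' starting at position 1)
LZ77 triple: (5, 3, 'e')


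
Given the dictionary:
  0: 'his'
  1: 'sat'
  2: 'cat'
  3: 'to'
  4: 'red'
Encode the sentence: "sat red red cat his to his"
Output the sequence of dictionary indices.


Look up each word in the dictionary:
  'sat' -> 1
  'red' -> 4
  'red' -> 4
  'cat' -> 2
  'his' -> 0
  'to' -> 3
  'his' -> 0

Encoded: [1, 4, 4, 2, 0, 3, 0]


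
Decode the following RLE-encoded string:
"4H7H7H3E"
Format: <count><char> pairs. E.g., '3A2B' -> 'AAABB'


Expanding each <count><char> pair:
  4H -> 'HHHH'
  7H -> 'HHHHHHH'
  7H -> 'HHHHHHH'
  3E -> 'EEE'

Decoded = HHHHHHHHHHHHHHHHHHEEE


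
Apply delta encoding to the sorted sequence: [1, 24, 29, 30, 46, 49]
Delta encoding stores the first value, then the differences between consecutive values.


First value: 1
Deltas:
  24 - 1 = 23
  29 - 24 = 5
  30 - 29 = 1
  46 - 30 = 16
  49 - 46 = 3


Delta encoded: [1, 23, 5, 1, 16, 3]


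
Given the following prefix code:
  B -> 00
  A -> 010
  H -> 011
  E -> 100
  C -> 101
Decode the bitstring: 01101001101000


Decoding step by step:
Bits 011 -> H
Bits 010 -> A
Bits 011 -> H
Bits 010 -> A
Bits 00 -> B


Decoded message: HAHAB


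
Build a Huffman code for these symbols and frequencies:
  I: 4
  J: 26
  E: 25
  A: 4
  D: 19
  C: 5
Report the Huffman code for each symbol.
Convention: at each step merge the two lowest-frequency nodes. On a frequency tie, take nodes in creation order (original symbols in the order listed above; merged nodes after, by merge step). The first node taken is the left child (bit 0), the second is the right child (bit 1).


Huffman tree construction:
Step 1: Merge I(4) + A(4) = 8
Step 2: Merge C(5) + (I+A)(8) = 13
Step 3: Merge (C+(I+A))(13) + D(19) = 32
Step 4: Merge E(25) + J(26) = 51
Step 5: Merge ((C+(I+A))+D)(32) + (E+J)(51) = 83
Read each symbol's code off the tree from the root (left child = 0, right child = 1).

Codes:
  I: 0010 (length 4)
  J: 11 (length 2)
  E: 10 (length 2)
  A: 0011 (length 4)
  D: 01 (length 2)
  C: 000 (length 3)
Average code length: 187/83 = 2.2530 bits/symbol


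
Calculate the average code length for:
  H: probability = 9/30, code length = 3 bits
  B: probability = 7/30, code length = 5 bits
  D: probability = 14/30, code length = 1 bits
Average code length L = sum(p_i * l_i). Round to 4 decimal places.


Weighted contributions p_i * l_i:
  H: (9/30) * 3 = 27/30
  B: (7/30) * 5 = 35/30
  D: (14/30) * 1 = 14/30
Sum = (27 + 35 + 14)/30 = 76/30

L = 76/30 = 2.5333 bits/symbol


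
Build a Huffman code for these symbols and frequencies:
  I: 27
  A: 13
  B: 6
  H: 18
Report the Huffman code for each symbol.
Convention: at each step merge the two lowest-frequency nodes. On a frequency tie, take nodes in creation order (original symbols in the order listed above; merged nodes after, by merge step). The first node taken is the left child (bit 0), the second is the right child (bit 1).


Huffman tree construction:
Step 1: Merge B(6) + A(13) = 19
Step 2: Merge H(18) + (B+A)(19) = 37
Step 3: Merge I(27) + (H+(B+A))(37) = 64
Read each symbol's code off the tree from the root (left child = 0, right child = 1).

Codes:
  I: 0 (length 1)
  A: 111 (length 3)
  B: 110 (length 3)
  H: 10 (length 2)
Average code length: 120/64 = 1.8750 bits/symbol


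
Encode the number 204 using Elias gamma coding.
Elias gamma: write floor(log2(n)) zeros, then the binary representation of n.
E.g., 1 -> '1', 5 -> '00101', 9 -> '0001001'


num_bits = floor(log2(204)) + 1 = 8
leading_zeros = num_bits - 1 = 7
binary(204) = 11001100

Elias gamma(204) = '0000000' + '11001100' = 000000011001100 (15 bits)


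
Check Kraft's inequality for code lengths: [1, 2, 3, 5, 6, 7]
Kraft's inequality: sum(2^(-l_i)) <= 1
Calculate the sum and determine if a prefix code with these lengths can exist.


Sum = 2^(-1) + 2^(-2) + 2^(-3) + 2^(-5) + 2^(-6) + 2^(-7)
    = 0.5 + 0.25 + 0.125 + 0.03125 + 0.015625 + 0.0078125
    = 119/128 = 0.9296875
Since 0.9296875 <= 1, Kraft's inequality IS satisfied.
A prefix code with these lengths CAN exist.

Kraft sum = 0.9296875. Satisfied.


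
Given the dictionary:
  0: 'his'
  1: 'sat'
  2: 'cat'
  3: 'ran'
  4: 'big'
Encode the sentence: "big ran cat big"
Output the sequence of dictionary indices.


Look up each word in the dictionary:
  'big' -> 4
  'ran' -> 3
  'cat' -> 2
  'big' -> 4

Encoded: [4, 3, 2, 4]


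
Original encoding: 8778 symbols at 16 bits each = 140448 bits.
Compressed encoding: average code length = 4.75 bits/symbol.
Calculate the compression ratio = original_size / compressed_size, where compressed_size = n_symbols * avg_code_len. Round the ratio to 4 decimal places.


original_size = n_symbols * orig_bits = 8778 * 16 = 140448 bits
compressed_size = n_symbols * avg_code_len = 8778 * 4.75 = 41695.5 bits
ratio = original_size / compressed_size = 140448 / 41695.5 = 3.3684

Compression ratio = 3.3684


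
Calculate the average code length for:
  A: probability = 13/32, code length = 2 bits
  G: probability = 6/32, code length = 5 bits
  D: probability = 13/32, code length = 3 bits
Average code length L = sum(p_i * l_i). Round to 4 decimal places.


Weighted contributions p_i * l_i:
  A: (13/32) * 2 = 26/32
  G: (6/32) * 5 = 30/32
  D: (13/32) * 3 = 39/32
Sum = (26 + 30 + 39)/32 = 95/32

L = 95/32 = 2.9688 bits/symbol


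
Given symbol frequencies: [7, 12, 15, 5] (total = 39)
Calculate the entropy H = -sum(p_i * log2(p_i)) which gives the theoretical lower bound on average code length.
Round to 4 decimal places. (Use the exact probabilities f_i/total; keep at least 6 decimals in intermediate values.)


Per-symbol terms -p_i * log2(p_i) with p_i = f_i/39:
  p = 7/39 = 0.179487: log2(p) = -2.478047, -p*log2(p) = 0.444778
  p = 12/39 = 0.307692: log2(p) = -1.700440, -p*log2(p) = 0.523212
  p = 15/39 = 0.384615: log2(p) = -1.378512, -p*log2(p) = 0.530197
  p = 5/39 = 0.128205: log2(p) = -2.963474, -p*log2(p) = 0.379933
H = 0.444778 + 0.523212 + 0.530197 + 0.379933 = 1.878120

H = 1.8781 bits/symbol


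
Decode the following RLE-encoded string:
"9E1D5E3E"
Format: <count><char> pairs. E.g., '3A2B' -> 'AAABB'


Expanding each <count><char> pair:
  9E -> 'EEEEEEEEE'
  1D -> 'D'
  5E -> 'EEEEE'
  3E -> 'EEE'

Decoded = EEEEEEEEEDEEEEEEEE


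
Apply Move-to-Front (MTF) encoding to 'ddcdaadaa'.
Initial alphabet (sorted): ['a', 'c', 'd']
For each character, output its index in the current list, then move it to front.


MTF encoding:
'd': index 2 in ['a', 'c', 'd'] -> ['d', 'a', 'c']
'd': index 0 in ['d', 'a', 'c'] -> ['d', 'a', 'c']
'c': index 2 in ['d', 'a', 'c'] -> ['c', 'd', 'a']
'd': index 1 in ['c', 'd', 'a'] -> ['d', 'c', 'a']
'a': index 2 in ['d', 'c', 'a'] -> ['a', 'd', 'c']
'a': index 0 in ['a', 'd', 'c'] -> ['a', 'd', 'c']
'd': index 1 in ['a', 'd', 'c'] -> ['d', 'a', 'c']
'a': index 1 in ['d', 'a', 'c'] -> ['a', 'd', 'c']
'a': index 0 in ['a', 'd', 'c'] -> ['a', 'd', 'c']


Output: [2, 0, 2, 1, 2, 0, 1, 1, 0]


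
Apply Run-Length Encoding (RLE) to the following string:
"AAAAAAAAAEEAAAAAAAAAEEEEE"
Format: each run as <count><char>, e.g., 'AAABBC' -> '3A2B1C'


Scanning runs left to right:
  i=0: run of 'A' x 9 -> '9A'
  i=9: run of 'E' x 2 -> '2E'
  i=11: run of 'A' x 9 -> '9A'
  i=20: run of 'E' x 5 -> '5E'

RLE = 9A2E9A5E


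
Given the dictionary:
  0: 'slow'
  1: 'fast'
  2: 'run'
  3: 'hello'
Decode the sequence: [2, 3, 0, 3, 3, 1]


Look up each index in the dictionary:
  2 -> 'run'
  3 -> 'hello'
  0 -> 'slow'
  3 -> 'hello'
  3 -> 'hello'
  1 -> 'fast'

Decoded: "run hello slow hello hello fast"


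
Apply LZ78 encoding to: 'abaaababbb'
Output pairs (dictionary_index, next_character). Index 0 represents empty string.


LZ78 encoding steps:
Dictionary: {0: ''}
Step 1: w='' (idx 0), next='a' -> output (0, 'a'), add 'a' as idx 1
Step 2: w='' (idx 0), next='b' -> output (0, 'b'), add 'b' as idx 2
Step 3: w='a' (idx 1), next='a' -> output (1, 'a'), add 'aa' as idx 3
Step 4: w='a' (idx 1), next='b' -> output (1, 'b'), add 'ab' as idx 4
Step 5: w='ab' (idx 4), next='b' -> output (4, 'b'), add 'abb' as idx 5
Step 6: w='b' (idx 2), end of input -> output (2, '')


Encoded: [(0, 'a'), (0, 'b'), (1, 'a'), (1, 'b'), (4, 'b'), (2, '')]


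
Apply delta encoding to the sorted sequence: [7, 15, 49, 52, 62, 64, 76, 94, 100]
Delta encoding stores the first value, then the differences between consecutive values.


First value: 7
Deltas:
  15 - 7 = 8
  49 - 15 = 34
  52 - 49 = 3
  62 - 52 = 10
  64 - 62 = 2
  76 - 64 = 12
  94 - 76 = 18
  100 - 94 = 6


Delta encoded: [7, 8, 34, 3, 10, 2, 12, 18, 6]


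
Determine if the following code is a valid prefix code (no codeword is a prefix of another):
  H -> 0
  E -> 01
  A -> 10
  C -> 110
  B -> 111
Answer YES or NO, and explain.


Checking each pair (does one codeword prefix another?):
  H='0' vs E='01': prefix -- VIOLATION

NO -- this is NOT a valid prefix code. H (0) is a prefix of E (01).


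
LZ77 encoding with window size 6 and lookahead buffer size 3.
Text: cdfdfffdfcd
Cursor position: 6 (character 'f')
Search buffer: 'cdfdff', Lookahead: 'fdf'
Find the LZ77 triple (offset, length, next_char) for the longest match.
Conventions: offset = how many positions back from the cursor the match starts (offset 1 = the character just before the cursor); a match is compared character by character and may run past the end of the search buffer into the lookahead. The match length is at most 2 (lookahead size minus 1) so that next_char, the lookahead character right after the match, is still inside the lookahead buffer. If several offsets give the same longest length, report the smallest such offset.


Try each offset into the search buffer:
  offset=1 (pos 5, char 'f'): match length 1
  offset=2 (pos 4, char 'f'): match length 1
  offset=3 (pos 3, char 'd'): match length 0
  offset=4 (pos 2, char 'f'): match length 2
  offset=5 (pos 1, char 'd'): match length 0
  offset=6 (pos 0, char 'c'): match length 0
Longest match has length 2 at offset 4.
next_char = character at position 6 + 2 = 8 -> 'f'

Best match: offset=4, length=2 (matching 'fd' starting at position 2)
LZ77 triple: (4, 2, 'f')


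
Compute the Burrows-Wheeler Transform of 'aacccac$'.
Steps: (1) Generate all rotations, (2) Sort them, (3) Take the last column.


Rotations (sorted):
  0: $aacccac -> last char: c
  1: aacccac$ -> last char: $
  2: ac$aaccc -> last char: c
  3: acccac$a -> last char: a
  4: c$aaccca -> last char: a
  5: cac$aacc -> last char: c
  6: ccac$aac -> last char: c
  7: cccac$aa -> last char: a


BWT = c$caacca


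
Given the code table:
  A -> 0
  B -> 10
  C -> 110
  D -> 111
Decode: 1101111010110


Decoding:
110 -> C
111 -> D
10 -> B
10 -> B
110 -> C


Result: CDBBC


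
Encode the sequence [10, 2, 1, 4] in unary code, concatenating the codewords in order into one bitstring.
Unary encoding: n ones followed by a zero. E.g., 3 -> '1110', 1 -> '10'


Encode each number as n ones followed by a terminating 0:
  10 -> 11111111110 (11 bits)
  2 -> 110 (3 bits)
  1 -> 10 (2 bits)
  4 -> 11110 (5 bits)
Total length = 11 + 3 + 2 + 5 = 21 bits.

Unary([10, 2, 1, 4]) = 111111111101101011110 (21 bits)


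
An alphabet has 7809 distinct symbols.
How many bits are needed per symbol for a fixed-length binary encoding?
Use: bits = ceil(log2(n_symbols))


log2(7809) = 12.9309
Bracket: 2^12 = 4096 < 7809 <= 2^13 = 8192
So ceil(log2(7809)) = 13

bits = ceil(log2(7809)) = ceil(12.9309) = 13 bits


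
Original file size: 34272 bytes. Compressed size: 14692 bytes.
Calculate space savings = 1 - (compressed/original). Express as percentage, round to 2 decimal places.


ratio = compressed/original = 14692/34272 = 0.428688
savings = 1 - ratio = 1 - 0.428688 = 0.571312
as a percentage: 0.571312 * 100 = 57.13%

Space savings = 1 - 14692/34272 = 57.13%


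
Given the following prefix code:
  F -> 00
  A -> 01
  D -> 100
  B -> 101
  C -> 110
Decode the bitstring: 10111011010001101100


Decoding step by step:
Bits 101 -> B
Bits 110 -> C
Bits 110 -> C
Bits 100 -> D
Bits 01 -> A
Bits 101 -> B
Bits 100 -> D


Decoded message: BCCDABD


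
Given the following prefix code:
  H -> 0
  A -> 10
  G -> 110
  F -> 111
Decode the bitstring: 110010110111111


Decoding step by step:
Bits 110 -> G
Bits 0 -> H
Bits 10 -> A
Bits 110 -> G
Bits 111 -> F
Bits 111 -> F


Decoded message: GHAGFF


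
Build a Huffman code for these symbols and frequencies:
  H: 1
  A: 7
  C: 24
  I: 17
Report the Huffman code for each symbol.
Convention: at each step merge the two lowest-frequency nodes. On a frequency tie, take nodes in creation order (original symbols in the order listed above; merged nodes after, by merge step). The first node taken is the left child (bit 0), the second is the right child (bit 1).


Huffman tree construction:
Step 1: Merge H(1) + A(7) = 8
Step 2: Merge (H+A)(8) + I(17) = 25
Step 3: Merge C(24) + ((H+A)+I)(25) = 49
Read each symbol's code off the tree from the root (left child = 0, right child = 1).

Codes:
  H: 100 (length 3)
  A: 101 (length 3)
  C: 0 (length 1)
  I: 11 (length 2)
Average code length: 82/49 = 1.6735 bits/symbol


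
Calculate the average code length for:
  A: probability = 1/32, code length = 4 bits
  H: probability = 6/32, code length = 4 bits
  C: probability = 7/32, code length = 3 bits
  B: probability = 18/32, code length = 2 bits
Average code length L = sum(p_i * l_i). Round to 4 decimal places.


Weighted contributions p_i * l_i:
  A: (1/32) * 4 = 4/32
  H: (6/32) * 4 = 24/32
  C: (7/32) * 3 = 21/32
  B: (18/32) * 2 = 36/32
Sum = (4 + 24 + 21 + 36)/32 = 85/32

L = 85/32 = 2.6563 bits/symbol


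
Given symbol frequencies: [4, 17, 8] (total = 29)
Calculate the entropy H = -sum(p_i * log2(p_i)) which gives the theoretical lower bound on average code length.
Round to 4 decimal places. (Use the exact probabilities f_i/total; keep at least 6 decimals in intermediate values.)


Per-symbol terms -p_i * log2(p_i) with p_i = f_i/29:
  p = 4/29 = 0.137931: log2(p) = -2.857981, -p*log2(p) = 0.394204
  p = 17/29 = 0.586207: log2(p) = -0.770518, -p*log2(p) = 0.451683
  p = 8/29 = 0.275862: log2(p) = -1.857981, -p*log2(p) = 0.512546
H = 0.394204 + 0.451683 + 0.512546 = 1.358433

H = 1.3584 bits/symbol


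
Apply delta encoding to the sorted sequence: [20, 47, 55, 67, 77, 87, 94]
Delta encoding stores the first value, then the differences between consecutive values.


First value: 20
Deltas:
  47 - 20 = 27
  55 - 47 = 8
  67 - 55 = 12
  77 - 67 = 10
  87 - 77 = 10
  94 - 87 = 7


Delta encoded: [20, 27, 8, 12, 10, 10, 7]


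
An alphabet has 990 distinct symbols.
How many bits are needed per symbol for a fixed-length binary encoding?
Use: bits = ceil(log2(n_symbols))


log2(990) = 9.9513
Bracket: 2^9 = 512 < 990 <= 2^10 = 1024
So ceil(log2(990)) = 10

bits = ceil(log2(990)) = ceil(9.9513) = 10 bits


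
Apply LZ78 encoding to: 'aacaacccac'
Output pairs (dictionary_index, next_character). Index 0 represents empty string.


LZ78 encoding steps:
Dictionary: {0: ''}
Step 1: w='' (idx 0), next='a' -> output (0, 'a'), add 'a' as idx 1
Step 2: w='a' (idx 1), next='c' -> output (1, 'c'), add 'ac' as idx 2
Step 3: w='a' (idx 1), next='a' -> output (1, 'a'), add 'aa' as idx 3
Step 4: w='' (idx 0), next='c' -> output (0, 'c'), add 'c' as idx 4
Step 5: w='c' (idx 4), next='c' -> output (4, 'c'), add 'cc' as idx 5
Step 6: w='ac' (idx 2), end of input -> output (2, '')


Encoded: [(0, 'a'), (1, 'c'), (1, 'a'), (0, 'c'), (4, 'c'), (2, '')]


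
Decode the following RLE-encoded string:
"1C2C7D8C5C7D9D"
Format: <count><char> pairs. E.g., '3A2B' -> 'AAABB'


Expanding each <count><char> pair:
  1C -> 'C'
  2C -> 'CC'
  7D -> 'DDDDDDD'
  8C -> 'CCCCCCCC'
  5C -> 'CCCCC'
  7D -> 'DDDDDDD'
  9D -> 'DDDDDDDDD'

Decoded = CCCDDDDDDDCCCCCCCCCCCCCDDDDDDDDDDDDDDDD


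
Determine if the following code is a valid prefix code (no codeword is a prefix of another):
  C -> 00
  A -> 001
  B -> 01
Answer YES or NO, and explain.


Checking each pair (does one codeword prefix another?):
  C='00' vs A='001': prefix -- VIOLATION

NO -- this is NOT a valid prefix code. C (00) is a prefix of A (001).


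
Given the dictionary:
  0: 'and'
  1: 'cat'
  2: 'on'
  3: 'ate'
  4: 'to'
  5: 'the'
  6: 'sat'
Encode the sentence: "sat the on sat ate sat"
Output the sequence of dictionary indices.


Look up each word in the dictionary:
  'sat' -> 6
  'the' -> 5
  'on' -> 2
  'sat' -> 6
  'ate' -> 3
  'sat' -> 6

Encoded: [6, 5, 2, 6, 3, 6]


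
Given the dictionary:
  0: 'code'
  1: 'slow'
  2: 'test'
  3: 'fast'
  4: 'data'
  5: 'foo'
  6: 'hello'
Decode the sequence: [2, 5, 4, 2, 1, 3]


Look up each index in the dictionary:
  2 -> 'test'
  5 -> 'foo'
  4 -> 'data'
  2 -> 'test'
  1 -> 'slow'
  3 -> 'fast'

Decoded: "test foo data test slow fast"


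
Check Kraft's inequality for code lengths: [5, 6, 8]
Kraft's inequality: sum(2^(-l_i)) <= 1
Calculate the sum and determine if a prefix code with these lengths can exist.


Sum = 2^(-5) + 2^(-6) + 2^(-8)
    = 0.03125 + 0.015625 + 0.00390625
    = 13/256 = 0.05078125
Since 0.05078125 <= 1, Kraft's inequality IS satisfied.
A prefix code with these lengths CAN exist.

Kraft sum = 0.05078125. Satisfied.


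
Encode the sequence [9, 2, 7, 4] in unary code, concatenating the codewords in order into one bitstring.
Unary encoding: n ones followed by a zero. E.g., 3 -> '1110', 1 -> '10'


Encode each number as n ones followed by a terminating 0:
  9 -> 1111111110 (10 bits)
  2 -> 110 (3 bits)
  7 -> 11111110 (8 bits)
  4 -> 11110 (5 bits)
Total length = 10 + 3 + 8 + 5 = 26 bits.

Unary([9, 2, 7, 4]) = 11111111101101111111011110 (26 bits)


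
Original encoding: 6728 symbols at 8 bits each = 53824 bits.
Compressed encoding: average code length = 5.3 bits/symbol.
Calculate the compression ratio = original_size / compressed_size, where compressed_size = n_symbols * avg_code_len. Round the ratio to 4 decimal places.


original_size = n_symbols * orig_bits = 6728 * 8 = 53824 bits
compressed_size = n_symbols * avg_code_len = 6728 * 5.3 = 35658.4 bits
ratio = original_size / compressed_size = 53824 / 35658.4 = 1.5094

Compression ratio = 1.5094


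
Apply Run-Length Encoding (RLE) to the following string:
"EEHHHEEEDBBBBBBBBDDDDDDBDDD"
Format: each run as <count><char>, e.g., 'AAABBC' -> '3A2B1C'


Scanning runs left to right:
  i=0: run of 'E' x 2 -> '2E'
  i=2: run of 'H' x 3 -> '3H'
  i=5: run of 'E' x 3 -> '3E'
  i=8: run of 'D' x 1 -> '1D'
  i=9: run of 'B' x 8 -> '8B'
  i=17: run of 'D' x 6 -> '6D'
  i=23: run of 'B' x 1 -> '1B'
  i=24: run of 'D' x 3 -> '3D'

RLE = 2E3H3E1D8B6D1B3D


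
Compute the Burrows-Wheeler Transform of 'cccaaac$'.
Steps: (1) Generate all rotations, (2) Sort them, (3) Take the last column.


Rotations (sorted):
  0: $cccaaac -> last char: c
  1: aaac$ccc -> last char: c
  2: aac$ccca -> last char: a
  3: ac$cccaa -> last char: a
  4: c$cccaaa -> last char: a
  5: caaac$cc -> last char: c
  6: ccaaac$c -> last char: c
  7: cccaaac$ -> last char: $


BWT = ccaaacc$


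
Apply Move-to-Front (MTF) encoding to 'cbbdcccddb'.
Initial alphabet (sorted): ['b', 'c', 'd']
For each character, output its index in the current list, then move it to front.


MTF encoding:
'c': index 1 in ['b', 'c', 'd'] -> ['c', 'b', 'd']
'b': index 1 in ['c', 'b', 'd'] -> ['b', 'c', 'd']
'b': index 0 in ['b', 'c', 'd'] -> ['b', 'c', 'd']
'd': index 2 in ['b', 'c', 'd'] -> ['d', 'b', 'c']
'c': index 2 in ['d', 'b', 'c'] -> ['c', 'd', 'b']
'c': index 0 in ['c', 'd', 'b'] -> ['c', 'd', 'b']
'c': index 0 in ['c', 'd', 'b'] -> ['c', 'd', 'b']
'd': index 1 in ['c', 'd', 'b'] -> ['d', 'c', 'b']
'd': index 0 in ['d', 'c', 'b'] -> ['d', 'c', 'b']
'b': index 2 in ['d', 'c', 'b'] -> ['b', 'd', 'c']


Output: [1, 1, 0, 2, 2, 0, 0, 1, 0, 2]


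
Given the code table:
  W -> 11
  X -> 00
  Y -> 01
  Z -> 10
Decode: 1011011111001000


Decoding:
10 -> Z
11 -> W
01 -> Y
11 -> W
11 -> W
00 -> X
10 -> Z
00 -> X


Result: ZWYWWXZX


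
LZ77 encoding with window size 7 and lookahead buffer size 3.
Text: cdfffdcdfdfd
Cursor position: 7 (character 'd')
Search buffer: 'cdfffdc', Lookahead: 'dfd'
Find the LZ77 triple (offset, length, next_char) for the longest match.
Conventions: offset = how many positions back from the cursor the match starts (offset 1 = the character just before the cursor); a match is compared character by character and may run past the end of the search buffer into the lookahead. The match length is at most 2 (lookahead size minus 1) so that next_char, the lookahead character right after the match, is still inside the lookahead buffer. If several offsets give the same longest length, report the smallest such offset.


Try each offset into the search buffer:
  offset=1 (pos 6, char 'c'): match length 0
  offset=2 (pos 5, char 'd'): match length 1
  offset=3 (pos 4, char 'f'): match length 0
  offset=4 (pos 3, char 'f'): match length 0
  offset=5 (pos 2, char 'f'): match length 0
  offset=6 (pos 1, char 'd'): match length 2
  offset=7 (pos 0, char 'c'): match length 0
Longest match has length 2 at offset 6.
next_char = character at position 7 + 2 = 9 -> 'd'

Best match: offset=6, length=2 (matching 'df' starting at position 1)
LZ77 triple: (6, 2, 'd')


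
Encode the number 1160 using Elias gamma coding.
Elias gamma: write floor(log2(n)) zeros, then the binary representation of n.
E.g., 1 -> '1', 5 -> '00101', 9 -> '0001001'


num_bits = floor(log2(1160)) + 1 = 11
leading_zeros = num_bits - 1 = 10
binary(1160) = 10010001000

Elias gamma(1160) = '0000000000' + '10010001000' = 000000000010010001000 (21 bits)


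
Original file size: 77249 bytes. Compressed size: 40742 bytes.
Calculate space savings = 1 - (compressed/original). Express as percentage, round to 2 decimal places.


ratio = compressed/original = 40742/77249 = 0.527411
savings = 1 - ratio = 1 - 0.527411 = 0.472589
as a percentage: 0.472589 * 100 = 47.26%

Space savings = 1 - 40742/77249 = 47.26%


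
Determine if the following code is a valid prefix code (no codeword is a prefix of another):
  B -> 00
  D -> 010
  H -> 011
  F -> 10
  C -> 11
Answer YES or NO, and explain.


Checking each pair (does one codeword prefix another?):
  B='00' vs D='010': no prefix
  B='00' vs H='011': no prefix
  B='00' vs F='10': no prefix
  B='00' vs C='11': no prefix
  D='010' vs B='00': no prefix
  D='010' vs H='011': no prefix
  D='010' vs F='10': no prefix
  D='010' vs C='11': no prefix
  H='011' vs B='00': no prefix
  H='011' vs D='010': no prefix
  H='011' vs F='10': no prefix
  H='011' vs C='11': no prefix
  F='10' vs B='00': no prefix
  F='10' vs D='010': no prefix
  F='10' vs H='011': no prefix
  F='10' vs C='11': no prefix
  C='11' vs B='00': no prefix
  C='11' vs D='010': no prefix
  C='11' vs H='011': no prefix
  C='11' vs F='10': no prefix
No violation found over all pairs.

YES -- this is a valid prefix code. No codeword is a prefix of any other codeword.
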